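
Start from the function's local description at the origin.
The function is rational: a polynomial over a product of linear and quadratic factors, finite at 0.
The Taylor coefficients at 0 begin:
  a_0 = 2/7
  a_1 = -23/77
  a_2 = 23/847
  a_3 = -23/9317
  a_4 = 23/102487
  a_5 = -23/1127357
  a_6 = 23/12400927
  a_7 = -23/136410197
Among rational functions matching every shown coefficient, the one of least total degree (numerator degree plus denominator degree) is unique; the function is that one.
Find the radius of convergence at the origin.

No rational of total degree below 2 reproduces all 8 coefficients; solving the [1/1] Pade equations on them gives f(φ) = (22/7 - 3*φ)/(φ + 11), whose expansion matches every shown term.
Denominator factor (φ + 11): pole of order 1 at -11, modulus 11.
The radius of convergence is the smallest modulus among the singular points: 11.

The radius of convergence is 11.


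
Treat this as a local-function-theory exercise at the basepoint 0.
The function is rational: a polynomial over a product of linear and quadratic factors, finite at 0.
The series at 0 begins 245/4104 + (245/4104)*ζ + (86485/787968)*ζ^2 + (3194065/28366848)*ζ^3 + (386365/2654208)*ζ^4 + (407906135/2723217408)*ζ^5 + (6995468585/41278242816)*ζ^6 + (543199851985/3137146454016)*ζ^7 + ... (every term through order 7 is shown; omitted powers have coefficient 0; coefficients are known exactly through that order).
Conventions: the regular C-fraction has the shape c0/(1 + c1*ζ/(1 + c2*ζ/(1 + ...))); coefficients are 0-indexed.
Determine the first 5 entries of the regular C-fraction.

Taylor coefficients (read off): a_0 = 245/4104, a_1 = 245/4104, a_2 = 86485/787968, a_3 = 3194065/28366848, a_4 = 386365/2654208.
c0 = a_0 = 245/4104. Peel one level at a time: if S = 1 + c*ζ/S' with S'(0) = 1, then c is the ζ-coefficient of S and S' = c*ζ/(S - 1).
S_1 = c0/f = 1 + (-1)*ζ + (-161/192)*ζ^2 + ...; c1 = -1.
S_2 = c1*ζ/(S_1 - 1) = 1 + (-161/192)*ζ + (165235/110592)*ζ^2 + ...; c2 = -161/192.
S_3 = c2*ζ/(S_2 - 1) = 1 + (23605/13248)*ζ + (772249/685584)*ζ^2 + ...; c3 = 23605/13248.
S_4 = c3*ζ/(S_3 - 1) = 1 + (-3088996/4886235)*ζ + ...; c4 = -3088996/4886235.

The regular C-fraction coefficients are [245/4104, -1, -161/192, 23605/13248, -3088996/4886235].


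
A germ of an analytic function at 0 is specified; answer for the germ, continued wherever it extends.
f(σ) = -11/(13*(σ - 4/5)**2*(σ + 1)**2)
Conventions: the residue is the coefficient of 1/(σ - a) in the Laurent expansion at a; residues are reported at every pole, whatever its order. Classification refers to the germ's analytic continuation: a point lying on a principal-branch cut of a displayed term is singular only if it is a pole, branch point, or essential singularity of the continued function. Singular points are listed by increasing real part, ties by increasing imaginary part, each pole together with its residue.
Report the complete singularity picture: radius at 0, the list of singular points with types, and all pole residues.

Radius of convergence at 0: 4/5.
At -1: a pole of order 2; residue -2750/9477.
At 4/5: a pole of order 2; residue 2750/9477.

Denominator factor (σ - 4/5)^2: pole of order 2 at 4/5, modulus 4/5.
Denominator factor (σ + 1)^2: pole of order 2 at -1, modulus 1.
The radius of convergence is the smallest modulus among the singular points: 4/5.
At the order-2 pole -1 set g(σ) = (σ - (-1))^2*f(σ) = -11/(13*(σ - 4/5)**2).
Order-2 pole: residue = g'(a); g'(-1) = -2750/9477, so the residue is -2750/9477.
At the order-2 pole 4/5 set g(σ) = (σ - (4/5))^2*f(σ) = -11/(13*(σ + 1)**2).
Order-2 pole: residue = g'(a); g'(4/5) = 2750/9477, so the residue is 2750/9477.
List the singular points by increasing real part (a conjugate pair: the negative imaginary part first).


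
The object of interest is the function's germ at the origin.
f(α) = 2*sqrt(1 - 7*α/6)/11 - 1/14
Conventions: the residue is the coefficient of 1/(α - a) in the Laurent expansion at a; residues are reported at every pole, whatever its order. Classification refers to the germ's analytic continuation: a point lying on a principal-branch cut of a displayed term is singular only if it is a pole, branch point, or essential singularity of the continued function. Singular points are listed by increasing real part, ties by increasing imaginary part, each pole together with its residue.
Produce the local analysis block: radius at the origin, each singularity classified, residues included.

Radius of convergence at 0: 6/7.
At 6/7: an algebraic (square-root) branch point.

Branch term (2/11)*sqrt(1 - α/(6/7)): its argument vanishes at α = 6/7, a square-root branch point, modulus 6/7.
The radius of convergence is the smallest modulus among the singular points: 6/7.


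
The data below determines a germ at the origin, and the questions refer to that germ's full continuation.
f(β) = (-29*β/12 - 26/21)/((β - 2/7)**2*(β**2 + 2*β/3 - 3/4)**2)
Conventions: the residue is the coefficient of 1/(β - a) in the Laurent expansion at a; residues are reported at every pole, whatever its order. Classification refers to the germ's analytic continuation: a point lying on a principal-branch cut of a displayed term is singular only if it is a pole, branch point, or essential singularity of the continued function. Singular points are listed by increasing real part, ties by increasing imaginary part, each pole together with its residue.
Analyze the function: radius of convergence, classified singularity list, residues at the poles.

Denominator factor (β - 2/7)^2: pole of order 2 at 2/7, modulus 2/7.
Denominator factor (β**2 + 2*β/3 - 3/4)^2: discriminant 31/9, real irrational roots -1/3 + (1/6)*sqrt(31) and -1/3 - (1/6)*sqrt(31); poles of order 2, moduli -1/3 + (1/6)*sqrt(31) and 1/3 + (1/6)*sqrt(31).
The radius of convergence is the smallest modulus among the singular points: 2/7.
The factor β**2 + 2*β/3 - 3/4 splits as (β - a)(β - a') with a = -1/3 - (1/6)*sqrt(31), a' = -1/3 + (1/6)*sqrt(31). At the order-2 pole a set g(β) = (β - a)^2*f(β) = [(-29*β/12 - 26/21)/(β - 2/7)**2] / (β - a')^2.
Order-2 pole: residue = g'(a); g'(-1/3 - (1/6)*sqrt(31)) = 602819070/22188041 - (103176410358/21322707401)*sqrt(31), so the residue is 602819070/22188041 - (103176410358/21322707401)*sqrt(31).
At the order-2 pole 2/7 set g(β) = (β - (2/7))^2*f(β) = (-29*β/12 - 26/21)/(β**2 + 2*β/3 - 3/4)**2.
Order-2 pole: residue = g'(a); g'(2/7) = -1205638140/22188041, so the residue is -1205638140/22188041.
The factor β**2 + 2*β/3 - 3/4 splits as (β - a)(β - a') with a = -1/3 + (1/6)*sqrt(31), a' = -1/3 - (1/6)*sqrt(31). At the order-2 pole a set g(β) = (β - a)^2*f(β) = [(-29*β/12 - 26/21)/(β - 2/7)**2] / (β - a')^2.
Order-2 pole: residue = g'(a); g'(-1/3 + (1/6)*sqrt(31)) = 602819070/22188041 + (103176410358/21322707401)*sqrt(31), so the residue is 602819070/22188041 + (103176410358/21322707401)*sqrt(31).
List the singular points by increasing real part (a conjugate pair: the negative imaginary part first).

Radius of convergence at 0: 2/7.
At -1/3 - (1/6)*sqrt(31): a pole of order 2; residue 602819070/22188041 - (103176410358/21322707401)*sqrt(31).
At 2/7: a pole of order 2; residue -1205638140/22188041.
At -1/3 + (1/6)*sqrt(31): a pole of order 2; residue 602819070/22188041 + (103176410358/21322707401)*sqrt(31).


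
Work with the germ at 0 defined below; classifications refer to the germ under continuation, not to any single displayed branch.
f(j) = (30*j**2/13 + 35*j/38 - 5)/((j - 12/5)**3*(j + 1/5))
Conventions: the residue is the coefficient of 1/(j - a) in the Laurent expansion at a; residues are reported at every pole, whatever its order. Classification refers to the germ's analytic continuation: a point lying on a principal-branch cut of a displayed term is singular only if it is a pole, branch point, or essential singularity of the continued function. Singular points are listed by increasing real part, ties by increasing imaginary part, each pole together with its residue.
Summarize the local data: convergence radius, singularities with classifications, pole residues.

Radius of convergence at 0: 1/5.
At -1/5: a pole of order 1; residue 314425/1085318.
At 12/5: a pole of order 3; residue -314425/1085318.

Denominator factor (j + 1/5): pole of order 1 at -1/5, modulus 1/5.
Denominator factor (j - 12/5)^3: pole of order 3 at 12/5, modulus 12/5.
The radius of convergence is the smallest modulus among the singular points: 1/5.
At the order-1 pole -1/5 set g(j) = (j - (-1/5))*f(j) = (30*j**2/13 + 35*j/38 - 5)/(j - 12/5)**3.
Simple pole: residue = g(a) at a = -1/5, which is 314425/1085318.
At the order-3 pole 12/5 set g(j) = (j - (12/5))^3*f(j) = (30*j**2/13 + 35*j/38 - 5)/(j + 1/5).
Order-3 pole: residue = g''(a)/2; g''(12/5) = -314425/542659, so the residue is -314425/1085318.
List the singular points by increasing real part (a conjugate pair: the negative imaginary part first).


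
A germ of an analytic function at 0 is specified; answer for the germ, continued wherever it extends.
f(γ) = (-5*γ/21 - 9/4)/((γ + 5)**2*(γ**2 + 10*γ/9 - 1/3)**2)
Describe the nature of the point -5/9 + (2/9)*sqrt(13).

The point is a pole of order 2.

The denominator factor γ**2 + 10*γ/9 - 1/3 vanishes at -5/9 + (2/9)*sqrt(13) and appears to the power 2; the numerator there equals -1601/756 - (10/189)*sqrt(13), nonzero, and no other factor vanishes.
Hence a pole whose order is the multiplicity, 2.


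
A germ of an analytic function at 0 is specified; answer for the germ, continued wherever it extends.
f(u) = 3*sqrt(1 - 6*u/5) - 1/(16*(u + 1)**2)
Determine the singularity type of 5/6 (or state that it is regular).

The term (3)*sqrt(1 - u/(5/6)) has argument 1 - 5/6/(5/6) = 0 at 5/6: a square-root (algebraic, two-sheeted) branch point; the remaining terms are analytic or single-valued there.

The point is an algebraic (square-root) branch point.


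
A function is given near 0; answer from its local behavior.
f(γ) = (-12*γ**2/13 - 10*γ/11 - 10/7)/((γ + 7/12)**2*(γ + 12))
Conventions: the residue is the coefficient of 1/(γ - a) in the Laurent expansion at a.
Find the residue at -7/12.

The residue is 450948/18787769.

At the order-2 pole -7/12 set g(γ) = (γ - (-7/12))^2*f(γ) = (-12*γ**2/13 - 10*γ/11 - 10/7)/(γ + 12).
Order-2 pole: residue = g'(a); g'(-7/12) = 450948/18787769, so the residue is 450948/18787769.


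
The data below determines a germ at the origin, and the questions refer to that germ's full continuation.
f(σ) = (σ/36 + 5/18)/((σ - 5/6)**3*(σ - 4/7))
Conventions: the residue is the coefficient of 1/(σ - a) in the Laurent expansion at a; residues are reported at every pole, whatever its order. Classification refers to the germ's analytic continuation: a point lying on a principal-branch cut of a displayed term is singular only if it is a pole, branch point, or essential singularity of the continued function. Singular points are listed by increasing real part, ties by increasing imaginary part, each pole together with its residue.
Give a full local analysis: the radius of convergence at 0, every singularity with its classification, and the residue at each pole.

Radius of convergence at 0: 4/7.
At 4/7: a pole of order 1; residue -21756/1331.
At 5/6: a pole of order 3; residue 21756/1331.

Denominator factor (σ - 5/6)^3: pole of order 3 at 5/6, modulus 5/6.
Denominator factor (σ - 4/7): pole of order 1 at 4/7, modulus 4/7.
The radius of convergence is the smallest modulus among the singular points: 4/7.
At the order-1 pole 4/7 set g(σ) = (σ - (4/7))*f(σ) = (σ/36 + 5/18)/(σ - 5/6)**3.
Simple pole: residue = g(a) at a = 4/7, which is -21756/1331.
At the order-3 pole 5/6 set g(σ) = (σ - (5/6))^3*f(σ) = (σ/36 + 5/18)/(σ - 4/7).
Order-3 pole: residue = g''(a)/2; g''(5/6) = 43512/1331, so the residue is 21756/1331.
List the singular points by increasing real part (a conjugate pair: the negative imaginary part first).


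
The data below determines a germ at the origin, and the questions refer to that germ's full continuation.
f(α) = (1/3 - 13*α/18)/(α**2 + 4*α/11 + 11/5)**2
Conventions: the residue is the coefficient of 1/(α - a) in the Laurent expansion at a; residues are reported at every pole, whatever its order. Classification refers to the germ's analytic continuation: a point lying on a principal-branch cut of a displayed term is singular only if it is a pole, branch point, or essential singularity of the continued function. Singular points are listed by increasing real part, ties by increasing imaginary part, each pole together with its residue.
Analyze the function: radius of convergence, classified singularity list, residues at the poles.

Radius of convergence at 0: (1/5)*sqrt(55).
At (-2/11) - ((1/55)*sqrt(6555))*i: a pole of order 2; residue ((605/1345086)*sqrt(6555))*i.
At (-2/11) + ((1/55)*sqrt(6555))*i: a pole of order 2; residue -((605/1345086)*sqrt(6555))*i.

Denominator factor (α**2 + 4*α/11 + 11/5)^2: discriminant -5244/605, complex-conjugate roots (-2/11) + ((1/55)*sqrt(6555))*i and (-2/11) - ((1/55)*sqrt(6555))*i; poles of order 2, moduli (1/5)*sqrt(55) and (1/5)*sqrt(55).
The radius of convergence is the smallest modulus among the singular points: (1/5)*sqrt(55).
The factor α**2 + 4*α/11 + 11/5 splits as (α - a)(α - a') with a = (-2/11) - ((1/55)*sqrt(6555))*i, a' = (-2/11) + ((1/55)*sqrt(6555))*i. At the order-2 pole a set g(α) = (α - a)^2*f(α) = [1/3 - 13*α/18] / (α - a')^2.
Order-2 pole: residue = g'(a); g'((-2/11) - ((1/55)*sqrt(6555))*i) = ((605/1345086)*sqrt(6555))*i, so the residue is ((605/1345086)*sqrt(6555))*i.
The factor α**2 + 4*α/11 + 11/5 splits as (α - a)(α - a') with a = (-2/11) + ((1/55)*sqrt(6555))*i, a' = (-2/11) - ((1/55)*sqrt(6555))*i. At the order-2 pole a set g(α) = (α - a)^2*f(α) = [1/3 - 13*α/18] / (α - a')^2.
Order-2 pole: residue = g'(a); g'((-2/11) + ((1/55)*sqrt(6555))*i) = -((605/1345086)*sqrt(6555))*i, so the residue is -((605/1345086)*sqrt(6555))*i.
List the singular points by increasing real part (a conjugate pair: the negative imaginary part first).


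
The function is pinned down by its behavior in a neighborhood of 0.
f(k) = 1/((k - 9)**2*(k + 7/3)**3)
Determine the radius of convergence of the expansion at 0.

The radius of convergence is 7/3.

Denominator factor (k + 7/3)^3: pole of order 3 at -7/3, modulus 7/3.
Denominator factor (k - 9)^2: pole of order 2 at 9, modulus 9.
The radius of convergence is the smallest modulus among the singular points: 7/3.


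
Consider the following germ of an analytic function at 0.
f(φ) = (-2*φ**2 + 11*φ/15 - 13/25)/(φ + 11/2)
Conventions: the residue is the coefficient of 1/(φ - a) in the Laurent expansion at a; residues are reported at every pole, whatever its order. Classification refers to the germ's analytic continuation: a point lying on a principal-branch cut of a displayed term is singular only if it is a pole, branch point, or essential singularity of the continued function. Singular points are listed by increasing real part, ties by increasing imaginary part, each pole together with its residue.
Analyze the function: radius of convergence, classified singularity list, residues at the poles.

Radius of convergence at 0: 11/2.
At -11/2: a pole of order 1; residue -4879/75.

Denominator factor (φ + 11/2): pole of order 1 at -11/2, modulus 11/2.
The radius of convergence is the smallest modulus among the singular points: 11/2.
At the order-1 pole -11/2 set g(φ) = (φ - (-11/2))*f(φ) = -2*φ**2 + 11*φ/15 - 13/25.
Simple pole: residue = g(a) at a = -11/2, which is -4879/75.


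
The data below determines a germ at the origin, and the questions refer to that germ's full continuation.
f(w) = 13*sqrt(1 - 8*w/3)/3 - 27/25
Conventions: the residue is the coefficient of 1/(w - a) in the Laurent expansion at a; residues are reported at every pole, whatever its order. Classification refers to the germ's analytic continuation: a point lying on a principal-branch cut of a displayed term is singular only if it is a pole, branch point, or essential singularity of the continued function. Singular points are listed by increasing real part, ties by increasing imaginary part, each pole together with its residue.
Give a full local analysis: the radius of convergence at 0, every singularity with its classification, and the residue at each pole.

Branch term (13/3)*sqrt(1 - w/(3/8)): its argument vanishes at w = 3/8, a square-root branch point, modulus 3/8.
The radius of convergence is the smallest modulus among the singular points: 3/8.

Radius of convergence at 0: 3/8.
At 3/8: an algebraic (square-root) branch point.


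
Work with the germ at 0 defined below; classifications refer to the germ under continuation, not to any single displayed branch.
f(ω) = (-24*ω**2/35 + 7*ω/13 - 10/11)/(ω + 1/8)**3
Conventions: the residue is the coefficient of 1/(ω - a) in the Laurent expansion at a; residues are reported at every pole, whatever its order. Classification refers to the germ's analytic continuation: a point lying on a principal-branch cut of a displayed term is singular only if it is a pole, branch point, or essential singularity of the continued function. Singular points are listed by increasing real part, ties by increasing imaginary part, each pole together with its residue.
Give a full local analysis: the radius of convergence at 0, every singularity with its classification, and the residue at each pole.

Denominator factor (ω + 1/8)^3: pole of order 3 at -1/8, modulus 1/8.
The radius of convergence is the smallest modulus among the singular points: 1/8.
At the order-3 pole -1/8 set g(ω) = (ω - (-1/8))^3*f(ω) = -24*ω**2/35 + 7*ω/13 - 10/11.
Order-3 pole: residue = g''(a)/2; g''(-1/8) = -48/35, so the residue is -24/35.

Radius of convergence at 0: 1/8.
At -1/8: a pole of order 3; residue -24/35.


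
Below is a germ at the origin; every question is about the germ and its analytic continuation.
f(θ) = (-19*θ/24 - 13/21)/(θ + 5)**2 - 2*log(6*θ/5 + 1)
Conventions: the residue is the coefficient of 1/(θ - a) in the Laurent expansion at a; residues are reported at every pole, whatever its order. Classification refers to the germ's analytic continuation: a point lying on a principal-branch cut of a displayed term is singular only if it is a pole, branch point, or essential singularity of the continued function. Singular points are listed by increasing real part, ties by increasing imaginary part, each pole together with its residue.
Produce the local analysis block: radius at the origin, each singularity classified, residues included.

Radius of convergence at 0: 5/6.
At -5: a pole of order 2; residue -19/24.
At -5/6: a logarithmic branch point.

Denominator factor (θ + 5)^2: pole of order 2 at -5, modulus 5.
Branch term (-2)*log(1 - θ/(-5/6)): its argument vanishes at θ = -5/6, a logarithmic branch point, modulus 5/6.
The radius of convergence is the smallest modulus among the singular points: 5/6.
The branch term is analytic at -5 and contributes nothing to the residue; only the rational part matters.
At the order-2 pole -5 set g(θ) = (θ - (-5))^2*(rational part) = -19*θ/24 - 13/21.
Order-2 pole: residue = g'(a); g'(-5) = -19/24, so the residue is -19/24.
List the singular points by increasing real part (a conjugate pair: the negative imaginary part first).


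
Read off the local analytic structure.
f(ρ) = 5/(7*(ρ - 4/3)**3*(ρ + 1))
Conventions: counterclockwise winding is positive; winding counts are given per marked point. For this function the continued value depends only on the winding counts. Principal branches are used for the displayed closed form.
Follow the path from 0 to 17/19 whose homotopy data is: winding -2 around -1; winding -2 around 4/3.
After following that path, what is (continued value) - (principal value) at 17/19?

Continued minus principal equals 0.

The function is rational, hence single-valued: continuing it around any pole returns the same value, so the difference is 0.


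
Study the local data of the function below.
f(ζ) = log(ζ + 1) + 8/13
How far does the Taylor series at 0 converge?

Branch term (1)*log(1 - ζ/(-1)): its argument vanishes at ζ = -1, a logarithmic branch point, modulus 1.
The radius of convergence is the smallest modulus among the singular points: 1.

The radius of convergence is 1.


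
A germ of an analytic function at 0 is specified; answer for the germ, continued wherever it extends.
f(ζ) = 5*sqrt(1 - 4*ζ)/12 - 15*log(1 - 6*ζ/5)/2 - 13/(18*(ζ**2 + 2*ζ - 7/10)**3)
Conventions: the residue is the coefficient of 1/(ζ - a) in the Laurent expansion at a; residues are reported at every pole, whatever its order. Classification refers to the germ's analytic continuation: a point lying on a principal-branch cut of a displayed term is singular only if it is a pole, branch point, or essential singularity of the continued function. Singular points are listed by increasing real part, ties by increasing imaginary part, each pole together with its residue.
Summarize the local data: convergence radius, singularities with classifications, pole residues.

Denominator factor (ζ**2 + 2*ζ - 7/10)^3: discriminant 34/5, real irrational roots -1 + (1/10)*sqrt(170) and -1 - (1/10)*sqrt(170); poles of order 3, moduli -1 + (1/10)*sqrt(170) and 1 + (1/10)*sqrt(170).
Branch term (-15/2)*log(1 - ζ/(5/6)): its argument vanishes at ζ = 5/6, a logarithmic branch point, modulus 5/6.
Branch term (5/12)*sqrt(1 - ζ/(1/4)): its argument vanishes at ζ = 1/4, a square-root branch point, modulus 1/4.
The radius of convergence is the smallest modulus among the singular points: 1/4.
The branch terms are analytic at -1 - (1/10)*sqrt(170) and contribute nothing to the residue; only the rational part matters.
The factor ζ**2 + 2*ζ - 7/10 splits as (ζ - a)(ζ - a') with a = -1 - (1/10)*sqrt(170), a' = -1 + (1/10)*sqrt(170). At the order-3 pole a set g(ζ) = (ζ - a)^3*(rational part) = [-13/18] / (ζ - a')^3.
Order-3 pole: residue = g''(a)/2; g''(-1 - (1/10)*sqrt(170)) = (325/58956)*sqrt(170), so the residue is (325/117912)*sqrt(170).
The branch terms are analytic at -1 + (1/10)*sqrt(170) and contribute nothing to the residue; only the rational part matters.
The factor ζ**2 + 2*ζ - 7/10 splits as (ζ - a)(ζ - a') with a = -1 + (1/10)*sqrt(170), a' = -1 - (1/10)*sqrt(170). At the order-3 pole a set g(ζ) = (ζ - a)^3*(rational part) = [-13/18] / (ζ - a')^3.
Order-3 pole: residue = g''(a)/2; g''(-1 + (1/10)*sqrt(170)) = -(325/58956)*sqrt(170), so the residue is -(325/117912)*sqrt(170).
List the singular points by increasing real part (a conjugate pair: the negative imaginary part first).

Radius of convergence at 0: 1/4.
At -1 - (1/10)*sqrt(170): a pole of order 3; residue (325/117912)*sqrt(170).
At 1/4: an algebraic (square-root) branch point.
At -1 + (1/10)*sqrt(170): a pole of order 3; residue -(325/117912)*sqrt(170).
At 5/6: a logarithmic branch point.


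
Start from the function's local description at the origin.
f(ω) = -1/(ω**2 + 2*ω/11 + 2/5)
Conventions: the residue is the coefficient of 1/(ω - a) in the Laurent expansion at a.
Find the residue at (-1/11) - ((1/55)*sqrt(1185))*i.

The factor ω**2 + 2*ω/11 + 2/5 splits as (ω - a)(ω - a') with a = (-1/11) - ((1/55)*sqrt(1185))*i, a' = (-1/11) + ((1/55)*sqrt(1185))*i. At the order-1 pole a set g(ω) = (ω - a)*f(ω) = [-1] / (ω - a').
Simple pole: residue = g(a) at a = (-1/11) - ((1/55)*sqrt(1185))*i, which is -((11/474)*sqrt(1185))*i.

The residue is -((11/474)*sqrt(1185))*i.


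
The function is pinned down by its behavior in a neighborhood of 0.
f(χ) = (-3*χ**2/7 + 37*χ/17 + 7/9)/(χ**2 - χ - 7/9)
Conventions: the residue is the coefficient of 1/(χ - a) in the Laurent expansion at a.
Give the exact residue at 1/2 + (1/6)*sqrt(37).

The factor χ**2 - χ - 7/9 splits as (χ - a)(χ - a') with a = 1/2 + (1/6)*sqrt(37), a' = 1/2 - (1/6)*sqrt(37). At the order-1 pole a set g(χ) = (χ - a)*f(χ) = [-3*χ**2/7 + 37*χ/17 + 7/9] / (χ - a').
Simple pole: residue = g(a) at a = 1/2 + (1/6)*sqrt(37), which is 104/119 + (1412/13209)*sqrt(37).

The residue is 104/119 + (1412/13209)*sqrt(37).


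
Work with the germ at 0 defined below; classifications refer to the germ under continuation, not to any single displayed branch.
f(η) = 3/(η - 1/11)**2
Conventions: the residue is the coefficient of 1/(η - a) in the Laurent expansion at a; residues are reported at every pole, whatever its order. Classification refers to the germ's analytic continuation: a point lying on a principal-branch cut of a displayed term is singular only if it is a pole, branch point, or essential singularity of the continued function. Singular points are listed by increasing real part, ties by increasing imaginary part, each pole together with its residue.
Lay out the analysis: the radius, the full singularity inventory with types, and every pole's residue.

Denominator factor (η - 1/11)^2: pole of order 2 at 1/11, modulus 1/11.
The radius of convergence is the smallest modulus among the singular points: 1/11.
At the order-2 pole 1/11 set g(η) = (η - (1/11))^2*f(η) = 3.
Order-2 pole: residue = g'(a); g'(1/11) = 0, so the residue is 0.

Radius of convergence at 0: 1/11.
At 1/11: a pole of order 2; residue 0.


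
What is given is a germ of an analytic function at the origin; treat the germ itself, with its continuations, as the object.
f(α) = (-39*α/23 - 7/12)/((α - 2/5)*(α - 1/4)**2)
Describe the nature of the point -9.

Denominator factors: α - 2/5 = -47/5 at α = -9; α - 1/4 = -37/4 at α = -9 — none vanishes.
So the germ continues analytically to -9.

The point is a regular point.


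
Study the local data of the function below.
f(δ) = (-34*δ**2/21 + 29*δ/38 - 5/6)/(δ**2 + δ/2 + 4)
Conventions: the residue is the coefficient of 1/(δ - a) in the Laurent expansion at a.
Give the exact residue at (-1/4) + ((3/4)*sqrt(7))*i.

The factor δ**2 + δ/2 + 4 splits as (δ - a)(δ - a') with a = (-1/4) + ((3/4)*sqrt(7))*i, a' = (-1/4) - ((3/4)*sqrt(7))*i. At the order-1 pole a set g(δ) = (δ - a)*f(δ) = [-34*δ**2/21 + 29*δ/38 - 5/6] / (δ - a').
Simple pole: residue = g(a) at a = (-1/4) + ((3/4)*sqrt(7))*i, which is (1255/1596) - ((16757/33516)*sqrt(7))*i.

The residue is (1255/1596) - ((16757/33516)*sqrt(7))*i.


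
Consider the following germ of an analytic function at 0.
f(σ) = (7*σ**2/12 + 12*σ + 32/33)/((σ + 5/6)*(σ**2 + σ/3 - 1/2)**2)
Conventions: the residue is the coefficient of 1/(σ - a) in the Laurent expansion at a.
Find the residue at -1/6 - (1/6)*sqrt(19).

The residue is 40987/66 + (3401623/23826)*sqrt(19).

The factor σ**2 + σ/3 - 1/2 splits as (σ - a)(σ - a') with a = -1/6 - (1/6)*sqrt(19), a' = -1/6 + (1/6)*sqrt(19). At the order-2 pole a set g(σ) = (σ - a)^2*f(σ) = [(7*σ**2/12 + 12*σ + 32/33)/(σ + 5/6)] / (σ - a')^2.
Order-2 pole: residue = g'(a); g'(-1/6 - (1/6)*sqrt(19)) = 40987/66 + (3401623/23826)*sqrt(19), so the residue is 40987/66 + (3401623/23826)*sqrt(19).


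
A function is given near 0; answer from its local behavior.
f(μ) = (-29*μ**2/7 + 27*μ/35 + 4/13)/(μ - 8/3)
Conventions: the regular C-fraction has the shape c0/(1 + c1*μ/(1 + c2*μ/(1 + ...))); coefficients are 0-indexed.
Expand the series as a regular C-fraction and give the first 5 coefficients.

Taylor coefficients (expand at 0): a_0 = -3/26, a_1 = -2421/7280, a_2 = 83217/58240, a_3 = 249651/465920, a_4 = 748953/3727360.
c0 = a_0 = -3/26. Peel one level at a time: if S = 1 + c*μ/S' with S'(0) = 1, then c is the μ-coefficient of S and S' = c*μ/(S - 1).
S_1 = c0/f = 1 + (-807/280)*μ + (811057/39200)*μ^2 + ...; c1 = -807/280.
S_2 = c1*μ/(S_1 - 1) = 1 + (811057/112980)*μ + (52288015/2604996)*μ^2 + ...; c2 = 811057/112980.
S_3 = c2*μ/(S_2 - 1) = 1 + (-140775425/50347923)*μ + (-20412436625/3892387321)*μ^2 + ...; c3 = -140775425/50347923.
S_4 = c3*μ/(S_3 - 1) = 1 + (-117015/62389)*μ + ...; c4 = -117015/62389.

The regular C-fraction coefficients are [-3/26, -807/280, 811057/112980, -140775425/50347923, -117015/62389].


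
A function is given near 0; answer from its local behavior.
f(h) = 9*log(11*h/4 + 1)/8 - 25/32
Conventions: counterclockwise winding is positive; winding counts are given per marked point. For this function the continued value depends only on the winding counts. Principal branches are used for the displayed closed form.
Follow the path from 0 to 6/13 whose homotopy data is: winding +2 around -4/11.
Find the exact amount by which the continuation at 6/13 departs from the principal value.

The rational part is single-valued and drops out of the difference; each branch term changes only by its own monodromy.
(9/8)*log(1 - h/(-4/11)): each positive loop around -4/11 adds 2*pi*i to the log, so winding +2 contributes (9/8)*(2)*2*pi*i = (9/2)*pi*i.
Summing the contributions at h = 6/13 gives (9/2)*pi*i.

Continued minus principal equals (9/2)*pi*i.


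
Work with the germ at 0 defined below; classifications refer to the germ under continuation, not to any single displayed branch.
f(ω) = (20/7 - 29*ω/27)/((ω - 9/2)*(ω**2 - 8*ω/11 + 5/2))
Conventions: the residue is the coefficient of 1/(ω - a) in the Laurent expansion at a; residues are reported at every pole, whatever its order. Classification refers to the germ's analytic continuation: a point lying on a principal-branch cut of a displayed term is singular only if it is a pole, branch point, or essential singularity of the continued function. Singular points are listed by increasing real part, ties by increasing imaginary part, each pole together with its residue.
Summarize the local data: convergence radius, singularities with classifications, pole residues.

Radius of convergence at 0: (1/2)*sqrt(10).
At (4/11) - ((1/22)*sqrt(1146))*i: a pole of order 1; residue (913/17997) - ((83281/13258647)*sqrt(1146))*i.
At (4/11) + ((1/22)*sqrt(1146))*i: a pole of order 1; residue (913/17997) + ((83281/13258647)*sqrt(1146))*i.
At 9/2: a pole of order 1; residue -1826/17997.


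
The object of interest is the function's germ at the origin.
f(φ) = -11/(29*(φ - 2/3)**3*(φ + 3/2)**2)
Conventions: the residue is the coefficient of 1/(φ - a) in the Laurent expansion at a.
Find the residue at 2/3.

At the order-3 pole 2/3 set g(φ) = (φ - (2/3))^3*f(φ) = -11/(29*(φ + 3/2)**2).
Order-3 pole: residue = g''(a)/2; g''(2/3) = -85536/828269, so the residue is -42768/828269.

The residue is -42768/828269.


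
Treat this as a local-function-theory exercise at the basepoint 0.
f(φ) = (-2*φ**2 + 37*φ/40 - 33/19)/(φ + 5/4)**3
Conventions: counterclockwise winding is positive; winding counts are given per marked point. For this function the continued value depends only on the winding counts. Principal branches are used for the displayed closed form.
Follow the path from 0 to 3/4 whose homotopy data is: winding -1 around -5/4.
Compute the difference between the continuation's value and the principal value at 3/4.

The function is rational, hence single-valued: continuing it around any pole returns the same value, so the difference is 0.

Continued minus principal equals 0.


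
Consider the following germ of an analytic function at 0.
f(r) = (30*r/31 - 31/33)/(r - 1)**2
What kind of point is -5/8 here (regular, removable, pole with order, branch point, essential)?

Denominator factors: r - 1 = -13/8 at r = -5/8 — none vanishes.
So the germ continues analytically to -5/8.

The point is a regular point.


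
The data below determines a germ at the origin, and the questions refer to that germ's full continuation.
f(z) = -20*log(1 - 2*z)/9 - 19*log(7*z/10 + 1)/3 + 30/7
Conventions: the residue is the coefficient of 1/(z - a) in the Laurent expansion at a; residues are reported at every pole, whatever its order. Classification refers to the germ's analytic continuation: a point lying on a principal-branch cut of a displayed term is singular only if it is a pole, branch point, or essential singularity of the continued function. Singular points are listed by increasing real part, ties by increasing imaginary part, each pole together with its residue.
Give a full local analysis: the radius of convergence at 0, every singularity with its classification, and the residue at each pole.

Branch term (-20/9)*log(1 - z/(1/2)): its argument vanishes at z = 1/2, a logarithmic branch point, modulus 1/2.
Branch term (-19/3)*log(1 - z/(-10/7)): its argument vanishes at z = -10/7, a logarithmic branch point, modulus 10/7.
The radius of convergence is the smallest modulus among the singular points: 1/2.
List the singular points by increasing real part (a conjugate pair: the negative imaginary part first).

Radius of convergence at 0: 1/2.
At -10/7: a logarithmic branch point.
At 1/2: a logarithmic branch point.


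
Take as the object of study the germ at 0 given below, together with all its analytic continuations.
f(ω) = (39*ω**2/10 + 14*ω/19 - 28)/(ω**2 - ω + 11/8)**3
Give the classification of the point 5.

The point is a regular point.

Denominator factors: ω**2 - ω + 11/8 = 171/8 at ω = 5 — none vanishes.
So the germ continues analytically to 5.


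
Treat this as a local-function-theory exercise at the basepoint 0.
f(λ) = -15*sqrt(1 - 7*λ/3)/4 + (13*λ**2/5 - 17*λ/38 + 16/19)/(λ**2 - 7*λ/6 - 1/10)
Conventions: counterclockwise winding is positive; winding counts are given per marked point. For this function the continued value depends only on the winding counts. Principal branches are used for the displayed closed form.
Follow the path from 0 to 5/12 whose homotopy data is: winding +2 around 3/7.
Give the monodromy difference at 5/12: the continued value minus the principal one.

The rational part is single-valued and drops out of the difference; each branch term changes only by its own monodromy.
(-15/4)*sqrt(1 - λ/(3/7)): winding +2 is even, the square root returns to the same sheet, contribution 0.
Summing the contributions at λ = 5/12 gives 0.

Continued minus principal equals 0.


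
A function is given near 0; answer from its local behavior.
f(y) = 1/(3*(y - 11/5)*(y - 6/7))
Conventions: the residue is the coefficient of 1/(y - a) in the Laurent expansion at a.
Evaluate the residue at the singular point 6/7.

At the order-1 pole 6/7 set g(y) = (y - (6/7))*f(y) = 1/(3*(y - 11/5)).
Simple pole: residue = g(a) at a = 6/7, which is -35/141.

The residue is -35/141.


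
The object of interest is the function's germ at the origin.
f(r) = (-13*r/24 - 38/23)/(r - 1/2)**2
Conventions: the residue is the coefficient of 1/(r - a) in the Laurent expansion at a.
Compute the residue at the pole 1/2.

At the order-2 pole 1/2 set g(r) = (r - (1/2))^2*f(r) = -13*r/24 - 38/23.
Order-2 pole: residue = g'(a); g'(1/2) = -13/24, so the residue is -13/24.

The residue is -13/24.


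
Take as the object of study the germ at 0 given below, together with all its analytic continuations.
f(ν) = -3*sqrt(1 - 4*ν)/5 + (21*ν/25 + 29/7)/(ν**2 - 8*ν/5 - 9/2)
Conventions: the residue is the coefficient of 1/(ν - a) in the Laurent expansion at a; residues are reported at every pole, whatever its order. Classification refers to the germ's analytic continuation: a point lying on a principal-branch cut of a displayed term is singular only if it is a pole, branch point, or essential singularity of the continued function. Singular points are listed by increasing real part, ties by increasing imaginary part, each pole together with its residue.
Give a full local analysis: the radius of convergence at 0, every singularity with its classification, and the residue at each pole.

Radius of convergence at 0: 1/4.
At 4/5 - (1/10)*sqrt(514): a pole of order 1; residue 21/50 - (4213/89950)*sqrt(514).
At 1/4: an algebraic (square-root) branch point.
At 4/5 + (1/10)*sqrt(514): a pole of order 1; residue 21/50 + (4213/89950)*sqrt(514).


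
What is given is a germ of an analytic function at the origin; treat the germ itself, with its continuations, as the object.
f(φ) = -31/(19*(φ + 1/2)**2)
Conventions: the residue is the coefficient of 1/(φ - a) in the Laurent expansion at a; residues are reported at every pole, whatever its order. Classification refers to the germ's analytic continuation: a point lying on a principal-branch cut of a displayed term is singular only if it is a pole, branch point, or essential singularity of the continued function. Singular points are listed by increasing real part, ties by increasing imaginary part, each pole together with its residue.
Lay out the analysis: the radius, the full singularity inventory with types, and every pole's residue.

Denominator factor (φ + 1/2)^2: pole of order 2 at -1/2, modulus 1/2.
The radius of convergence is the smallest modulus among the singular points: 1/2.
At the order-2 pole -1/2 set g(φ) = (φ - (-1/2))^2*f(φ) = -31/19.
Order-2 pole: residue = g'(a); g'(-1/2) = 0, so the residue is 0.

Radius of convergence at 0: 1/2.
At -1/2: a pole of order 2; residue 0.


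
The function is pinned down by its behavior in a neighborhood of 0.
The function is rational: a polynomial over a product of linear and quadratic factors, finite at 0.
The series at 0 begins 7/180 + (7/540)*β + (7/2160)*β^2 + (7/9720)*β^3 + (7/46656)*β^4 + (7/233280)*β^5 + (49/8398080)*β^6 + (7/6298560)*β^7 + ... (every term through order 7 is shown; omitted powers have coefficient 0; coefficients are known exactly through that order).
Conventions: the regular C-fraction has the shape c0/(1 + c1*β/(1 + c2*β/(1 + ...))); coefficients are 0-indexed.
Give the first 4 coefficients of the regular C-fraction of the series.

The regular C-fraction coefficients are [7/180, -1/3, 1/12, -1/12].

Taylor coefficients (read off): a_0 = 7/180, a_1 = 7/540, a_2 = 7/2160, a_3 = 7/9720.
c0 = a_0 = 7/180. Peel one level at a time: if S = 1 + c*β/S' with S'(0) = 1, then c is the β-coefficient of S and S' = c*β/(S - 1).
S_1 = c0/f = 1 + (-1/3)*β + (1/36)*β^2 + ...; c1 = -1/3.
S_2 = c1*β/(S_1 - 1) = 1 + (1/12)*β + (1/144)*β^2 + ...; c2 = 1/12.
S_3 = c2*β/(S_2 - 1) = 1 + (-1/12)*β + ...; c3 = -1/12.


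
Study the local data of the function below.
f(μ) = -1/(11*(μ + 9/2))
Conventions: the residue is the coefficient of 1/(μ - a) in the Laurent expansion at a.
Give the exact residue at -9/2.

The residue is -1/11.

At the order-1 pole -9/2 set g(μ) = (μ - (-9/2))*f(μ) = -1/11.
Simple pole: residue = g(a) at a = -9/2, which is -1/11.


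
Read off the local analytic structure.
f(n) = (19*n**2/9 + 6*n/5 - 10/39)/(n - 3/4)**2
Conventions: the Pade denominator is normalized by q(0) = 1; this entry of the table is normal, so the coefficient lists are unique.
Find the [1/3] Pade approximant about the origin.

The Pade approximant has numerator coefficients [-160/351, 8609117044/3061950255]; denominator coefficients [1, -19329951/4652536, 32638369/4652536, -3100645055/251236944].

Taylor coefficients needed (expand at 0): a_0 = -160/351, a_1 = 4832/5265, a_2 = 12304/1755, a_3 = 808576/47385, a_4 = 4696832/142155.
Write the denominator as Q(n) = 1 + q1*n + q2*n^2 + q3*n^3. Requiring Q*f - P = O(n^5) with deg P <= 1 kills the coefficients of n^2..n^4 in Q*f:
  n^2: a_2 + q1*a_1 + q2*a_0 = 0, i.e. 12304/1755 + (4832/5265)*q1 + (-160/351)*q2 = 0.
  n^3: a_3 + q1*a_2 + q2*a_1 + q3*a_0 = 0, i.e. 808576/47385 + (12304/1755)*q1 + (4832/5265)*q2 + (-160/351)*q3 = 0.
  n^4: a_4 + q1*a_3 + q2*a_2 + q3*a_1 = 0, i.e. 4696832/142155 + (808576/47385)*q1 + (12304/1755)*q2 + (4832/5265)*q3 = 0.
Solving this linear system: q1 = -19329951/4652536, q2 = 32638369/4652536, q3 = -3100645055/251236944.
The numerator is Q*f truncated at degree 1: P0 = a_0 = -160/351; P1 = a_1 + q1*a_0 = 8609117044/3061950255.


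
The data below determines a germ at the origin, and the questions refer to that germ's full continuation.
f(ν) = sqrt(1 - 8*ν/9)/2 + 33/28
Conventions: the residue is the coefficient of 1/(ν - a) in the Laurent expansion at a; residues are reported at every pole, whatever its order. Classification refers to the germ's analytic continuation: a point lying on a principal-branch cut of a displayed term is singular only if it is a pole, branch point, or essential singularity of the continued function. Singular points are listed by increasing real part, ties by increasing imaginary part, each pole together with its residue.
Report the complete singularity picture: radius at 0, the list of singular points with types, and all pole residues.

Radius of convergence at 0: 9/8.
At 9/8: an algebraic (square-root) branch point.

Branch term (1/2)*sqrt(1 - ν/(9/8)): its argument vanishes at ν = 9/8, a square-root branch point, modulus 9/8.
The radius of convergence is the smallest modulus among the singular points: 9/8.
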